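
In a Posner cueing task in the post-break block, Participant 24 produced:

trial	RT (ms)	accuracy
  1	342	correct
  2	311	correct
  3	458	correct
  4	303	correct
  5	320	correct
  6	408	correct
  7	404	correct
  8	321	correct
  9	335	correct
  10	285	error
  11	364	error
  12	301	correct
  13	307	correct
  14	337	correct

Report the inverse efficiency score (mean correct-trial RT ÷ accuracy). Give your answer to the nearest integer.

403 ms

Correct trials (n=12): 342, 311, 458, 303, 320, 408, 404, 321, 335, 301, 307, 337
Mean correct RT = 4147/12 = 345.5833 ms
Proportion correct = 12/14
IES = 345.5833 / (12/14) = 403.181 ms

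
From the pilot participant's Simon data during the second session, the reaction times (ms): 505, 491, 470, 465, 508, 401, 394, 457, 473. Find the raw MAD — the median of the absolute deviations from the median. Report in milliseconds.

21 ms

Sorted: 394, 401, 457, 465, 470, 473, 491, 505, 508 → median = 470
|x − 470|: 35, 21, 0, 5, 38, 69, 76, 13, 3
Sorted deviations: 0, 3, 5, 13, 21, 35, 38, 69, 76 → MAD = 21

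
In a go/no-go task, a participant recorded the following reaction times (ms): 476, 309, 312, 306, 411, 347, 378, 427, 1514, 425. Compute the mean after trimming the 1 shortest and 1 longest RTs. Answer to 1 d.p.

385.6 ms

Sorted: 306, 309, 312, 347, 378, 411, 425, 427, 476, 1514
Drop lowest 1 (306) and highest 1 (1514)
Remaining (n=8): Σ = 3085, mean = 3085/8 = 385.625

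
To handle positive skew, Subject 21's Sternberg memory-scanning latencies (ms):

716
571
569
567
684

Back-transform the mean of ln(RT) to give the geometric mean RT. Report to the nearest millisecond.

ln(RT): 6.5737, 6.3474, 6.3439, 6.3404, 6.5280
Mean ln(RT) = 32.1333/5 = 6.42665
Geometric mean = exp(6.42665) = 618.10 ms

618 ms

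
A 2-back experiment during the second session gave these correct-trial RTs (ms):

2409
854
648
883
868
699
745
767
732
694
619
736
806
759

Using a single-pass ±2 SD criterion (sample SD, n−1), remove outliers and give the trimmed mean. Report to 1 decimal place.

n = 14, ΣRT = 12219, M = 872.786
Σ(x−M)² = 2620994.36; s = √(2620994.36/13) = 449.016
Cutoffs: 872.786 ± 2·449.016 → [-25.2, 1770.8]
Outside: 2409 → excluded.
Retained (n=13): Σ = 9810, mean = 9810/13 = 754.615

754.6 ms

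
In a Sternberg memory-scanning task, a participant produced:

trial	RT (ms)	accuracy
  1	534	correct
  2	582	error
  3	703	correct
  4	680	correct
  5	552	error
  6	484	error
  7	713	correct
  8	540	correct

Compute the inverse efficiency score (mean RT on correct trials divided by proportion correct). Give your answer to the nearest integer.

Correct trials (n=5): 534, 703, 680, 713, 540
Mean correct RT = 3170/5 = 634.0000 ms
Proportion correct = 5/8
IES = 634.0000 / (5/8) = 1014.400 ms

1014 ms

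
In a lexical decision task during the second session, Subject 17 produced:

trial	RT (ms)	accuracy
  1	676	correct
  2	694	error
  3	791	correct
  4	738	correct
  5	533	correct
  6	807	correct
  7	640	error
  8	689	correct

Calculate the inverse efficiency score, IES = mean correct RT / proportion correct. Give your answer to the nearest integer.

941 ms

Correct trials (n=6): 676, 791, 738, 533, 807, 689
Mean correct RT = 4234/6 = 705.6667 ms
Proportion correct = 6/8
IES = 705.6667 / (6/8) = 940.889 ms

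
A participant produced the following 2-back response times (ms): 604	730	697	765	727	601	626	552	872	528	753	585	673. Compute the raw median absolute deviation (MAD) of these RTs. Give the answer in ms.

72 ms

Sorted: 528, 552, 585, 601, 604, 626, 673, 697, 727, 730, 753, 765, 872 → median = 673
|x − 673|: 69, 57, 24, 92, 54, 72, 47, 121, 199, 145, 80, 88, 0
Sorted deviations: 0, 24, 47, 54, 57, 69, 72, 80, 88, 92, 121, 145, 199 → MAD = 72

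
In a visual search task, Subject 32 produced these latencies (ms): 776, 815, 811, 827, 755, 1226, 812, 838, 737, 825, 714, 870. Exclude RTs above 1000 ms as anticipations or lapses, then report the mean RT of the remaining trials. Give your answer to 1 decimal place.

Excluded: 1226
Retained (n=11): Σ = 8780
Mean = 8780/11 = 798.1818

798.2 ms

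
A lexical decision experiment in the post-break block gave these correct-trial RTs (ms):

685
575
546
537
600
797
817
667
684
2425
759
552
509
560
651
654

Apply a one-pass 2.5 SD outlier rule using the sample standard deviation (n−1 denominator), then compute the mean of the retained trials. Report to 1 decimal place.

n = 16, ΣRT = 12018, M = 751.125
Σ(x−M)² = 3120365.75; s = √(3120365.75/15) = 456.097
Cutoffs: 751.125 ± 2.5·456.097 → [-389.1, 1891.4]
Outside: 2425 → excluded.
Retained (n=15): Σ = 9593, mean = 9593/15 = 639.533

639.5 ms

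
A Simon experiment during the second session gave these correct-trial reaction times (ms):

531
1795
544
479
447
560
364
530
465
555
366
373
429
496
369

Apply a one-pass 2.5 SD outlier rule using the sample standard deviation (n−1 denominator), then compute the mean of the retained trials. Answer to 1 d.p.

n = 15, ΣRT = 8303, M = 553.533
Σ(x−M)² = 1723733.73; s = √(1723733.73/14) = 350.890
Cutoffs: 553.533 ± 2.5·350.890 → [-323.7, 1430.8]
Outside: 1795 → excluded.
Retained (n=14): Σ = 6508, mean = 6508/14 = 464.857

464.9 ms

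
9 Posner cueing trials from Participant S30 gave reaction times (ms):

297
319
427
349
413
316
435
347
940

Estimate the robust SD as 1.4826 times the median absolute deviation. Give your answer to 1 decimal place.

77.1 ms

Sorted: 297, 316, 319, 347, 349, 413, 427, 435, 940 → median = 349
|x − 349| sorted: 0, 2, 30, 33, 52, 64, 78, 86, 591 → MAD = 52
Robust SD ≈ 1.4826 × 52 = 77.095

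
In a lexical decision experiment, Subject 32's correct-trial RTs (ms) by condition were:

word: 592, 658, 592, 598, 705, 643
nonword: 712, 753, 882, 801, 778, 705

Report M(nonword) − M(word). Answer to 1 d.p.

140.5 ms

M(word) = 3788/6 = 631.333
M(nonword) = 4631/6 = 771.833
Difference = 771.833 − 631.333 = 140.500 ms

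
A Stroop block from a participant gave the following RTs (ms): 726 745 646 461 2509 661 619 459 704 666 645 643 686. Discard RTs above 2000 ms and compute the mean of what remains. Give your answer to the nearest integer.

Excluded: 2509
Retained (n=12): Σ = 7661
Mean = 7661/12 = 638.4167

638 ms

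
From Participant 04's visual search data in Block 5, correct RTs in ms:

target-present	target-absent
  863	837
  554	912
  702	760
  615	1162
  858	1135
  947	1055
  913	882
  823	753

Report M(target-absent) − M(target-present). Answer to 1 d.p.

M(target-present) = 6275/8 = 784.375
M(target-absent) = 7496/8 = 937.000
Difference = 937.000 − 784.375 = 152.625 ms

152.6 ms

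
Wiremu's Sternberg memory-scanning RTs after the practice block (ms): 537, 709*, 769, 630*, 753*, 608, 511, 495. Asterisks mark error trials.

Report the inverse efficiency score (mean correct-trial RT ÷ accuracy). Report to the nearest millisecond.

934 ms

Correct trials (n=5): 537, 769, 608, 511, 495
Mean correct RT = 2920/5 = 584.0000 ms
Proportion correct = 5/8
IES = 584.0000 / (5/8) = 934.400 ms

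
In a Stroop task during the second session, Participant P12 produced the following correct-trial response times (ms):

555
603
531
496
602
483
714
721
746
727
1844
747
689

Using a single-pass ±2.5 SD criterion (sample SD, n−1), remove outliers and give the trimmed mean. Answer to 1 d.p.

n = 13, ΣRT = 9458, M = 727.538
Σ(x−M)² = 1461993.23; s = √(1461993.23/12) = 349.046
Cutoffs: 727.538 ± 2.5·349.046 → [-145.1, 1600.2]
Outside: 1844 → excluded.
Retained (n=12): Σ = 7614, mean = 7614/12 = 634.500

634.5 ms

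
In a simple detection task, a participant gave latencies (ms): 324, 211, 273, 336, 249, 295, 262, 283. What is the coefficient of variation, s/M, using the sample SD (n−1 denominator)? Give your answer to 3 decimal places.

0.145

n = 8, Σ = 2233, M = 279.1250
Σ(x−M)² = 11394.875; s = √(11394.875/7) = 40.3465
CV = 40.3465 / 279.1250 = 0.14455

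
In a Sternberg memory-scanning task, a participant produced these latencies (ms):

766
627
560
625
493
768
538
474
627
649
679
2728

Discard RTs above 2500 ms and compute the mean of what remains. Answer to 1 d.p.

618.7 ms

Excluded: 2728
Retained (n=11): Σ = 6806
Mean = 6806/11 = 618.7273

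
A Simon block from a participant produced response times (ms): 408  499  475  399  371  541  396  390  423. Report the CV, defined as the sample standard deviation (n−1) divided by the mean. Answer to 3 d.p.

n = 9, Σ = 3902, M = 433.5556
Σ(x−M)² = 26724.222; s = √(26724.222/8) = 57.7973
CV = 57.7973 / 433.5556 = 0.13331

0.133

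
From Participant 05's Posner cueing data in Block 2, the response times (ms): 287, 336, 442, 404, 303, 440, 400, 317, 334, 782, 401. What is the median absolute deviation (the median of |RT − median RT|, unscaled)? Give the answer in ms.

64 ms

Sorted: 287, 303, 317, 334, 336, 400, 401, 404, 440, 442, 782 → median = 400
|x − 400|: 113, 64, 42, 4, 97, 40, 0, 83, 66, 382, 1
Sorted deviations: 0, 1, 4, 40, 42, 64, 66, 83, 97, 113, 382 → MAD = 64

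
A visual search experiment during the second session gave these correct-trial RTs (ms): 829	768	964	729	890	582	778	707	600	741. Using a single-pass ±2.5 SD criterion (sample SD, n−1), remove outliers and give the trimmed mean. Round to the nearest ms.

n = 10, ΣRT = 7588, M = 758.800
Σ(x−M)² = 125065.60; s = √(125065.60/9) = 117.882
Cutoffs: 758.800 ± 2.5·117.882 → [464.1, 1053.5]
No RTs fall outside the cutoffs; all 10 retained. Mean = 7588/10 = 758.800

759 ms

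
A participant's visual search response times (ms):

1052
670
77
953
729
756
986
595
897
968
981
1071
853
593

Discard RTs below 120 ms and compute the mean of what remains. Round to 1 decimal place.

Excluded: 77
Retained (n=13): Σ = 11104
Mean = 11104/13 = 854.1538

854.2 ms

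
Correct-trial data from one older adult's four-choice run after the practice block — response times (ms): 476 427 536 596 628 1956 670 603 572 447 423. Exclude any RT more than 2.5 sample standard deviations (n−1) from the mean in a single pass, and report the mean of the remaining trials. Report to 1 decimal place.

537.8 ms

n = 11, ΣRT = 7334, M = 666.727
Σ(x−M)² = 1900390.18; s = √(1900390.18/10) = 435.935
Cutoffs: 666.727 ± 2.5·435.935 → [-423.1, 1756.6]
Outside: 1956 → excluded.
Retained (n=10): Σ = 5378, mean = 5378/10 = 537.800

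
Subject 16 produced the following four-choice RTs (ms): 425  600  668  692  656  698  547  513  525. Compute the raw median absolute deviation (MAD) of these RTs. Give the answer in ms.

75 ms

Sorted: 425, 513, 525, 547, 600, 656, 668, 692, 698 → median = 600
|x − 600|: 175, 0, 68, 92, 56, 98, 53, 87, 75
Sorted deviations: 0, 53, 56, 68, 75, 87, 92, 98, 175 → MAD = 75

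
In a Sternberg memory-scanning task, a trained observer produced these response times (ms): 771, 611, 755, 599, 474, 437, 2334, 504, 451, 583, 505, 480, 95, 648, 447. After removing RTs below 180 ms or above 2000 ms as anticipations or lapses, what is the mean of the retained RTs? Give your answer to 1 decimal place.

558.8 ms

Excluded: 95, 2334
Retained (n=13): Σ = 7265
Mean = 7265/13 = 558.8462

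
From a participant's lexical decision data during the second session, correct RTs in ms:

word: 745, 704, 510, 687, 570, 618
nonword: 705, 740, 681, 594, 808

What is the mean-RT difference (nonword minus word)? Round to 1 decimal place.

66.6 ms

M(word) = 3834/6 = 639.000
M(nonword) = 3528/5 = 705.600
Difference = 705.600 − 639.000 = 66.600 ms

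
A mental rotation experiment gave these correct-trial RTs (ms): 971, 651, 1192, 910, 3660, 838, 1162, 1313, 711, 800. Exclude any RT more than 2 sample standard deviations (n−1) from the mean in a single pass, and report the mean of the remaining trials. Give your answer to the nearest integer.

950 ms

n = 10, ΣRT = 12208, M = 1220.800
Σ(x−M)² = 7029657.60; s = √(7029657.60/9) = 883.783
Cutoffs: 1220.800 ± 2·883.783 → [-546.8, 2988.4]
Outside: 3660 → excluded.
Retained (n=9): Σ = 8548, mean = 8548/9 = 949.778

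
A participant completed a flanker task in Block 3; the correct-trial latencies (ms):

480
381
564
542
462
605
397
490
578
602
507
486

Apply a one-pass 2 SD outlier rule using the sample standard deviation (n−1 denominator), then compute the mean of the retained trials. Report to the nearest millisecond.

508 ms

n = 12, ΣRT = 6094, M = 507.833
Σ(x−M)² = 59595.67; s = √(59595.67/11) = 73.606
Cutoffs: 507.833 ± 2·73.606 → [360.6, 655.0]
No RTs fall outside the cutoffs; all 12 retained. Mean = 6094/12 = 507.833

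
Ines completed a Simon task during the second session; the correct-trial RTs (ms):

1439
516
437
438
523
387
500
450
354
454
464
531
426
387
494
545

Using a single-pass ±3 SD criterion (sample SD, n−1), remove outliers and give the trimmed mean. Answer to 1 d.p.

460.4 ms

n = 16, ΣRT = 8345, M = 521.562
Σ(x−M)² = 944143.94; s = √(944143.94/15) = 250.884
Cutoffs: 521.562 ± 3·250.884 → [-231.1, 1274.2]
Outside: 1439 → excluded.
Retained (n=15): Σ = 6906, mean = 6906/15 = 460.400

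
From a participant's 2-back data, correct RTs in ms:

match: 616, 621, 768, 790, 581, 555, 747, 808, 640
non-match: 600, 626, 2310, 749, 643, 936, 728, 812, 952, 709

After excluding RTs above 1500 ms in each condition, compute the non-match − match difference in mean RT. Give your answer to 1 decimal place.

non-match: exclude 2310
M(match) = 6126/9 = 680.667
M(non-match) = 6755/9 = 750.556
Difference = 750.556 − 680.667 = 69.889 ms

69.9 ms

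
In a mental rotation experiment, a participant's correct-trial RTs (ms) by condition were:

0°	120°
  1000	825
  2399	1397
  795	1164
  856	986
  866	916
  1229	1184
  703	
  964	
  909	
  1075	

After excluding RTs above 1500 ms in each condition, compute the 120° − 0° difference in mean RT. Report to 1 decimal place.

0°: exclude 2399
M(0°) = 8397/9 = 933.000
M(120°) = 6472/6 = 1078.667
Difference = 1078.667 − 933.000 = 145.667 ms

145.7 ms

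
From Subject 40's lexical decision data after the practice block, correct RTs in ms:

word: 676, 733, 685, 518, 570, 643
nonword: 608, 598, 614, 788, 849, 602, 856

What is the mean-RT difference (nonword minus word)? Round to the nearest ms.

65 ms

M(word) = 3825/6 = 637.500
M(nonword) = 4915/7 = 702.143
Difference = 702.143 − 637.500 = 64.643 ms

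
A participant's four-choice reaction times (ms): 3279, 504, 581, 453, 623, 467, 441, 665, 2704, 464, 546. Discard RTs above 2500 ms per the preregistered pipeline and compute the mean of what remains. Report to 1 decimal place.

527.1 ms

Excluded: 2704, 3279
Retained (n=9): Σ = 4744
Mean = 4744/9 = 527.1111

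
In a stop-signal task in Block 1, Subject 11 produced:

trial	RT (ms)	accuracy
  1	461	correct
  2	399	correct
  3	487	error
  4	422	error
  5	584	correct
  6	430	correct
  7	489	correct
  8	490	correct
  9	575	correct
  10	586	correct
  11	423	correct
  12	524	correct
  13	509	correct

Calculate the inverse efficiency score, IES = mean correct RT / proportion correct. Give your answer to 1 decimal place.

Correct trials (n=11): 461, 399, 584, 430, 489, 490, 575, 586, 423, 524, 509
Mean correct RT = 5470/11 = 497.2727 ms
Proportion correct = 11/13
IES = 497.2727 / (11/13) = 587.686 ms

587.7 ms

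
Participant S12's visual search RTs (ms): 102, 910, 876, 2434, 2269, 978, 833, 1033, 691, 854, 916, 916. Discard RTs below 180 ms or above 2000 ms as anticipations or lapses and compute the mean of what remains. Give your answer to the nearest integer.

Excluded: 102, 2269, 2434
Retained (n=9): Σ = 8007
Mean = 8007/9 = 889.6667

890 ms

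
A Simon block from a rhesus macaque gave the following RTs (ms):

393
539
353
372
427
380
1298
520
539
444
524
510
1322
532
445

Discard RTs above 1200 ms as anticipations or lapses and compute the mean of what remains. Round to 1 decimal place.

459.8 ms

Excluded: 1298, 1322
Retained (n=13): Σ = 5978
Mean = 5978/13 = 459.8462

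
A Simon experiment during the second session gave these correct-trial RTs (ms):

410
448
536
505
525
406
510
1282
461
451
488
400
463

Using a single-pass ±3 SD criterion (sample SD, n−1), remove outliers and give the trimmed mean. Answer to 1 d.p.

466.9 ms

n = 13, ΣRT = 6885, M = 529.615
Σ(x−M)² = 637243.08; s = √(637243.08/12) = 230.442
Cutoffs: 529.615 ± 3·230.442 → [-161.7, 1220.9]
Outside: 1282 → excluded.
Retained (n=12): Σ = 5603, mean = 5603/12 = 466.917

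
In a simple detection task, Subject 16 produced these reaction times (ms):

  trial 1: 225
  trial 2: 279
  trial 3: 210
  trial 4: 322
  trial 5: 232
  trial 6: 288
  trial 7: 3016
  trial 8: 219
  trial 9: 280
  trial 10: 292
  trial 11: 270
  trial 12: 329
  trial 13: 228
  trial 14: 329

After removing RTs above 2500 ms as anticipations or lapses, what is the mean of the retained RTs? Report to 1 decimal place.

Excluded: 3016
Retained (n=13): Σ = 3503
Mean = 3503/13 = 269.4615

269.5 ms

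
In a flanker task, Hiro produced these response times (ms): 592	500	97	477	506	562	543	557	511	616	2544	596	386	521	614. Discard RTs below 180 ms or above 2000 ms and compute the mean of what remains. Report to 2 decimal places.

537.00 ms

Excluded: 97, 2544
Retained (n=13): Σ = 6981
Mean = 6981/13 = 537.0000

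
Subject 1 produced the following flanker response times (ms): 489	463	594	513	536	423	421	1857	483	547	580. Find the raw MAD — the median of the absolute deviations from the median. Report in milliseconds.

Sorted: 421, 423, 463, 483, 489, 513, 536, 547, 580, 594, 1857 → median = 513
|x − 513|: 24, 50, 81, 0, 23, 90, 92, 1344, 30, 34, 67
Sorted deviations: 0, 23, 24, 30, 34, 50, 67, 81, 90, 92, 1344 → MAD = 50

50 ms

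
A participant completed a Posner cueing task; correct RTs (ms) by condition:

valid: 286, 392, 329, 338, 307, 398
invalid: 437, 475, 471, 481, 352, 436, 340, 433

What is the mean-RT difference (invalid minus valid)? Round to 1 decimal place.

86.5 ms

M(valid) = 2050/6 = 341.667
M(invalid) = 3425/8 = 428.125
Difference = 428.125 − 341.667 = 86.458 ms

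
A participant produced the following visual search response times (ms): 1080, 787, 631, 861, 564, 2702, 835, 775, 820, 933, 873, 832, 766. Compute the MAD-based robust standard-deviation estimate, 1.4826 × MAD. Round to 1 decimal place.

Sorted: 564, 631, 766, 775, 787, 820, 832, 835, 861, 873, 933, 1080, 2702 → median = 832
|x − 832| sorted: 0, 3, 12, 29, 41, 45, 57, 66, 101, 201, 248, 268, 1870 → MAD = 57
Robust SD ≈ 1.4826 × 57 = 84.508

84.5 ms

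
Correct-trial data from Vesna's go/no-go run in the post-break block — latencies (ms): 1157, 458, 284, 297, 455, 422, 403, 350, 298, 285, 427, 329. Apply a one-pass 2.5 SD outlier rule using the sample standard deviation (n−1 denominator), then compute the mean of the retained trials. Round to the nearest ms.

n = 12, ΣRT = 5165, M = 430.417
Σ(x−M)² = 624792.92; s = √(624792.92/11) = 238.326
Cutoffs: 430.417 ± 2.5·238.326 → [-165.4, 1026.2]
Outside: 1157 → excluded.
Retained (n=11): Σ = 4008, mean = 4008/11 = 364.364

364 ms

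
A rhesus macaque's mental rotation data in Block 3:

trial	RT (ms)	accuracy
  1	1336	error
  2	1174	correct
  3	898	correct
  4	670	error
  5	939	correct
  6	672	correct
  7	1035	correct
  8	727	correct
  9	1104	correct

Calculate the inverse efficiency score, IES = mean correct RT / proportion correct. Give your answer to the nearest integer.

Correct trials (n=7): 1174, 898, 939, 672, 1035, 727, 1104
Mean correct RT = 6549/7 = 935.5714 ms
Proportion correct = 7/9
IES = 935.5714 / (7/9) = 1202.878 ms

1203 ms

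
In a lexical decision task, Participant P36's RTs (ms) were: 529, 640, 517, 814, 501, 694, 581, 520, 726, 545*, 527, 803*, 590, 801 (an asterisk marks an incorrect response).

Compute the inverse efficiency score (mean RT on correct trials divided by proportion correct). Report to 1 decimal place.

723.3 ms

Correct trials (n=12): 529, 640, 517, 814, 501, 694, 581, 520, 726, 527, 590, 801
Mean correct RT = 7440/12 = 620.0000 ms
Proportion correct = 12/14
IES = 620.0000 / (12/14) = 723.333 ms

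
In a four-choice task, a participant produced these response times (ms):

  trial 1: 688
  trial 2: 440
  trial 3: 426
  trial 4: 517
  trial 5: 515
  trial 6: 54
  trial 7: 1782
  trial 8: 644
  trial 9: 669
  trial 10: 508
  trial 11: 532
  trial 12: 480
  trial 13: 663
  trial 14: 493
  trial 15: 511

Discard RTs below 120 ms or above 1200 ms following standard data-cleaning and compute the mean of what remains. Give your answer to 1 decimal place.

545.1 ms

Excluded: 54, 1782
Retained (n=13): Σ = 7086
Mean = 7086/13 = 545.0769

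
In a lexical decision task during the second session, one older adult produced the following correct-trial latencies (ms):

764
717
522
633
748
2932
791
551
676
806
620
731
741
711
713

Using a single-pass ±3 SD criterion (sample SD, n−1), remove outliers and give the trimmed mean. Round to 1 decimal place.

694.6 ms

n = 15, ΣRT = 12656, M = 843.733
Σ(x−M)² = 4766422.93; s = √(4766422.93/14) = 583.488
Cutoffs: 843.733 ± 3·583.488 → [-906.7, 2594.2]
Outside: 2932 → excluded.
Retained (n=14): Σ = 9724, mean = 9724/14 = 694.571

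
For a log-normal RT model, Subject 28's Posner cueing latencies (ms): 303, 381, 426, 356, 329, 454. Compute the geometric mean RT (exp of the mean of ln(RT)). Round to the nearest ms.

371 ms

ln(RT): 5.7137, 5.9428, 6.0544, 5.8749, 5.7961, 6.1181
Mean ln(RT) = 35.5001/6 = 5.91668
Geometric mean = exp(5.91668) = 371.18 ms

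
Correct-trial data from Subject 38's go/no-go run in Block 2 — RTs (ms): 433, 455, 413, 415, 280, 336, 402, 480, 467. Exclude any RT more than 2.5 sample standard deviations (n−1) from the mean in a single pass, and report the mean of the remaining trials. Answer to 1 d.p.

n = 9, ΣRT = 3681, M = 409.000
Σ(x−M)² = 33168.00; s = √(33168.00/8) = 64.389
Cutoffs: 409.000 ± 2.5·64.389 → [248.0, 570.0]
No RTs fall outside the cutoffs; all 9 retained. Mean = 3681/9 = 409.000

409.0 ms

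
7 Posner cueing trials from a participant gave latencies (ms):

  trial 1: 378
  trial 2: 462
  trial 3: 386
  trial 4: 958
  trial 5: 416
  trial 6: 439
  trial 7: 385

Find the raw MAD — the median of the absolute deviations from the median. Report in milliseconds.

31 ms

Sorted: 378, 385, 386, 416, 439, 462, 958 → median = 416
|x − 416|: 38, 46, 30, 542, 0, 23, 31
Sorted deviations: 0, 23, 30, 31, 38, 46, 542 → MAD = 31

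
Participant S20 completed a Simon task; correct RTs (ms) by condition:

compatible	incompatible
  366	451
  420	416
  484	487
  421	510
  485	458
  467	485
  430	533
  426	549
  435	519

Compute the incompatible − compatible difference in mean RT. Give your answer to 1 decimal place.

52.7 ms

M(compatible) = 3934/9 = 437.111
M(incompatible) = 4408/9 = 489.778
Difference = 489.778 − 437.111 = 52.667 ms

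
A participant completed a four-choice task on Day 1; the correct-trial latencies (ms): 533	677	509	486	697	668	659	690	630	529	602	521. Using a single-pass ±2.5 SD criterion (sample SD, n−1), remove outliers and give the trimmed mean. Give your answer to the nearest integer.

n = 12, ΣRT = 7201, M = 600.083
Σ(x−M)² = 69494.92; s = √(69494.92/11) = 79.484
Cutoffs: 600.083 ± 2.5·79.484 → [401.4, 798.8]
No RTs fall outside the cutoffs; all 12 retained. Mean = 7201/12 = 600.083

600 ms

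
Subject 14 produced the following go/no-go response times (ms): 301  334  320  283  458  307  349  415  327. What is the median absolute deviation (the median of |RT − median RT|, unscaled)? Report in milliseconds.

22 ms

Sorted: 283, 301, 307, 320, 327, 334, 349, 415, 458 → median = 327
|x − 327|: 26, 7, 7, 44, 131, 20, 22, 88, 0
Sorted deviations: 0, 7, 7, 20, 22, 26, 44, 88, 131 → MAD = 22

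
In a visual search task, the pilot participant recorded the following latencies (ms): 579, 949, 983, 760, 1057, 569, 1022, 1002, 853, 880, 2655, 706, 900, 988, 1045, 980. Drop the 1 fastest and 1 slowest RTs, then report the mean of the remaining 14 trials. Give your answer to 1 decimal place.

907.4 ms

Sorted: 569, 579, 706, 760, 853, 880, 900, 949, 980, 983, 988, 1002, 1022, 1045, 1057, 2655
Drop lowest 1 (569) and highest 1 (2655)
Remaining (n=14): Σ = 12704, mean = 12704/14 = 907.429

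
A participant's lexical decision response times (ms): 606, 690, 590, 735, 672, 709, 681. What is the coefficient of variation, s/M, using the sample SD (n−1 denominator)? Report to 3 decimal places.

n = 7, Σ = 4683, M = 669.0000
Σ(x−M)² = 16760.000; s = √(16760.000/6) = 52.8520
CV = 52.8520 / 669.0000 = 0.07900

0.079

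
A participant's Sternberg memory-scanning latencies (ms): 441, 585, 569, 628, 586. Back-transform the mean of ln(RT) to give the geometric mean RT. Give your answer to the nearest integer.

ln(RT): 6.0890, 6.3716, 6.3439, 6.4425, 6.3733
Mean ln(RT) = 31.6204/5 = 6.32408
Geometric mean = exp(6.32408) = 557.84 ms

558 ms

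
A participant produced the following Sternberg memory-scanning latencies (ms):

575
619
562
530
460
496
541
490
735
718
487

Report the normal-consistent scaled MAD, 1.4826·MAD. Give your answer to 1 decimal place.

75.6 ms

Sorted: 460, 487, 490, 496, 530, 541, 562, 575, 619, 718, 735 → median = 541
|x − 541| sorted: 0, 11, 21, 34, 45, 51, 54, 78, 81, 177, 194 → MAD = 51
Robust SD ≈ 1.4826 × 51 = 75.613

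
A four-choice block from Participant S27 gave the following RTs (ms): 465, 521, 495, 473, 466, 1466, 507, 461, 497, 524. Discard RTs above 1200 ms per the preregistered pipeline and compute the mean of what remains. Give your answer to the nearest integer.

Excluded: 1466
Retained (n=9): Σ = 4409
Mean = 4409/9 = 489.8889

490 ms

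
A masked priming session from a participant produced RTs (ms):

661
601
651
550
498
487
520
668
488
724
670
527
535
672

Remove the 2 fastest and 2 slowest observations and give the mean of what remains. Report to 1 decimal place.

588.1 ms

Sorted: 487, 488, 498, 520, 527, 535, 550, 601, 651, 661, 668, 670, 672, 724
Drop lowest 2 (487, 488) and highest 2 (672, 724)
Remaining (n=10): Σ = 5881, mean = 5881/10 = 588.100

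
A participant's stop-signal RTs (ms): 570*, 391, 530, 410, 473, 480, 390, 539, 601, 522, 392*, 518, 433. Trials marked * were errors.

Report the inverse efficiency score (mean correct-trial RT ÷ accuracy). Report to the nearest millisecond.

Correct trials (n=11): 391, 530, 410, 473, 480, 390, 539, 601, 522, 518, 433
Mean correct RT = 5287/11 = 480.6364 ms
Proportion correct = 11/13
IES = 480.6364 / (11/13) = 568.025 ms

568 ms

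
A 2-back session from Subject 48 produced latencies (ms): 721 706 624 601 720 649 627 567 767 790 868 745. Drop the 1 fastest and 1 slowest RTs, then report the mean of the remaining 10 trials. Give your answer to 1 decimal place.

Sorted: 567, 601, 624, 627, 649, 706, 720, 721, 745, 767, 790, 868
Drop lowest 1 (567) and highest 1 (868)
Remaining (n=10): Σ = 6950, mean = 6950/10 = 695.000

695.0 ms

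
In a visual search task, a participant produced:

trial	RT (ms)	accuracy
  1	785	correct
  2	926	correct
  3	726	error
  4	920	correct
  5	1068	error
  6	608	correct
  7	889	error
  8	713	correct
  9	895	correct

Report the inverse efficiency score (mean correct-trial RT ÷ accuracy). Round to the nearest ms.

Correct trials (n=6): 785, 926, 920, 608, 713, 895
Mean correct RT = 4847/6 = 807.8333 ms
Proportion correct = 6/9
IES = 807.8333 / (6/9) = 1211.750 ms

1212 ms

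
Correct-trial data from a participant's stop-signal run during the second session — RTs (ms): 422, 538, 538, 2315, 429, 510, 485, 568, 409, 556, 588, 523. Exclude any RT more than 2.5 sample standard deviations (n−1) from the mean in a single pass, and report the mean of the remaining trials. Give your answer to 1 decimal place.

506.0 ms

n = 12, ΣRT = 7881, M = 656.750
Σ(x−M)² = 3038030.25; s = √(3038030.25/11) = 525.533
Cutoffs: 656.750 ± 2.5·525.533 → [-657.1, 1970.6]
Outside: 2315 → excluded.
Retained (n=11): Σ = 5566, mean = 5566/11 = 506.000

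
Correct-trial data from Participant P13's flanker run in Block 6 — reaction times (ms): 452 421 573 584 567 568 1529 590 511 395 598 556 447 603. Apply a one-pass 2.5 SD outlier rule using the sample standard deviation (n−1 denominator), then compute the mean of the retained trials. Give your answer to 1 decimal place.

528.1 ms

n = 14, ΣRT = 8394, M = 599.571
Σ(x−M)² = 995485.43; s = √(995485.43/13) = 276.723
Cutoffs: 599.571 ± 2.5·276.723 → [-92.2, 1291.4]
Outside: 1529 → excluded.
Retained (n=13): Σ = 6865, mean = 6865/13 = 528.077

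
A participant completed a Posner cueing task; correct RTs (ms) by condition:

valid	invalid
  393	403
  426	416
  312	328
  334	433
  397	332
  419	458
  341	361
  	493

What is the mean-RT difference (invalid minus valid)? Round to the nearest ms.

28 ms

M(valid) = 2622/7 = 374.571
M(invalid) = 3224/8 = 403.000
Difference = 403.000 − 374.571 = 28.429 ms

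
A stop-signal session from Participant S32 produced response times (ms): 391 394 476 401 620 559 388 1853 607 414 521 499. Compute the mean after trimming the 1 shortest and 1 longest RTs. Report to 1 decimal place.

Sorted: 388, 391, 394, 401, 414, 476, 499, 521, 559, 607, 620, 1853
Drop lowest 1 (388) and highest 1 (1853)
Remaining (n=10): Σ = 4882, mean = 4882/10 = 488.200

488.2 ms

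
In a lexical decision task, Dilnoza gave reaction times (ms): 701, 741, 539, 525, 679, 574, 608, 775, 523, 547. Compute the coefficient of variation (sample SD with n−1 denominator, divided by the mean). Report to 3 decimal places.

0.153

n = 10, Σ = 6212, M = 621.2000
Σ(x−M)² = 81277.600; s = √(81277.600/9) = 95.0308
CV = 95.0308 / 621.2000 = 0.15298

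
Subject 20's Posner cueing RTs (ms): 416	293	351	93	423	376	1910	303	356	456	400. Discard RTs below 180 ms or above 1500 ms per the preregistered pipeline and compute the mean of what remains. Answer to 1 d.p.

374.9 ms

Excluded: 93, 1910
Retained (n=9): Σ = 3374
Mean = 3374/9 = 374.8889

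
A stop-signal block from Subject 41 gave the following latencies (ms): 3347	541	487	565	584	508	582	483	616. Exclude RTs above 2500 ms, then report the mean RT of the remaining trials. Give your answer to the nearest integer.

546 ms

Excluded: 3347
Retained (n=8): Σ = 4366
Mean = 4366/8 = 545.7500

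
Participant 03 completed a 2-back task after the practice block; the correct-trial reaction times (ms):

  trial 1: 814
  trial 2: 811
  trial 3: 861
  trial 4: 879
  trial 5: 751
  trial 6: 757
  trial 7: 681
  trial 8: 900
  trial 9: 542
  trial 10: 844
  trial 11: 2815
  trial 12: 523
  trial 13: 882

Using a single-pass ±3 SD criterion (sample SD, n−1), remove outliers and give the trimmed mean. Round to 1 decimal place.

n = 13, ΣRT = 12060, M = 927.692
Σ(x−M)² = 4038898.77; s = √(4038898.77/12) = 580.151
Cutoffs: 927.692 ± 3·580.151 → [-812.8, 2668.1]
Outside: 2815 → excluded.
Retained (n=12): Σ = 9245, mean = 9245/12 = 770.417

770.4 ms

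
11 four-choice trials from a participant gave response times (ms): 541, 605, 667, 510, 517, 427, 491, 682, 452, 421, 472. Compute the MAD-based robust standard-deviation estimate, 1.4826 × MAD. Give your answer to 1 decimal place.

86.0 ms

Sorted: 421, 427, 452, 472, 491, 510, 517, 541, 605, 667, 682 → median = 510
|x − 510| sorted: 0, 7, 19, 31, 38, 58, 83, 89, 95, 157, 172 → MAD = 58
Robust SD ≈ 1.4826 × 58 = 85.991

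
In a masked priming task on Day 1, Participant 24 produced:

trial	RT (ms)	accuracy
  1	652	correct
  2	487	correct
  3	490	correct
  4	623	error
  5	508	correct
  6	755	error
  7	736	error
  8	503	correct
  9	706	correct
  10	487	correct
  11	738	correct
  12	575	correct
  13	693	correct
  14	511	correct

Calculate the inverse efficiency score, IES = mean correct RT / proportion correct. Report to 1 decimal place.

734.7 ms

Correct trials (n=11): 652, 487, 490, 508, 503, 706, 487, 738, 575, 693, 511
Mean correct RT = 6350/11 = 577.2727 ms
Proportion correct = 11/14
IES = 577.2727 / (11/14) = 734.711 ms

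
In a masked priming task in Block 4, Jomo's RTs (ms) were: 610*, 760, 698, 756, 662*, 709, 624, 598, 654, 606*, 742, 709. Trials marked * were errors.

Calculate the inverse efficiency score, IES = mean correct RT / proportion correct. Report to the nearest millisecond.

926 ms

Correct trials (n=9): 760, 698, 756, 709, 624, 598, 654, 742, 709
Mean correct RT = 6250/9 = 694.4444 ms
Proportion correct = 9/12
IES = 694.4444 / (9/12) = 925.926 ms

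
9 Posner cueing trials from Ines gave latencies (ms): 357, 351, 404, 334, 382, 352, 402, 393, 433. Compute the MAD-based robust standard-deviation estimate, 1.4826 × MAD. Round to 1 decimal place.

37.1 ms

Sorted: 334, 351, 352, 357, 382, 393, 402, 404, 433 → median = 382
|x − 382| sorted: 0, 11, 20, 22, 25, 30, 31, 48, 51 → MAD = 25
Robust SD ≈ 1.4826 × 25 = 37.065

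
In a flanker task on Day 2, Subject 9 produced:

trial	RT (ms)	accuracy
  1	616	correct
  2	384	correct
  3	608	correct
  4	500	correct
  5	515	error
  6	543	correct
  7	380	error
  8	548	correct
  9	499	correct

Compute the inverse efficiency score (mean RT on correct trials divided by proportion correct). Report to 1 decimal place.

Correct trials (n=7): 616, 384, 608, 500, 543, 548, 499
Mean correct RT = 3698/7 = 528.2857 ms
Proportion correct = 7/9
IES = 528.2857 / (7/9) = 679.224 ms

679.2 ms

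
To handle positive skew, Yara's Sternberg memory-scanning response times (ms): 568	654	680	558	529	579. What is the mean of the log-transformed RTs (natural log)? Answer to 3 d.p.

6.384

ln(RT): 6.3421, 6.4831, 6.5221, 6.3244, 6.2710, 6.3613
Σ ln(RT) = 38.3040
Mean = 38.3040/6 = 6.38400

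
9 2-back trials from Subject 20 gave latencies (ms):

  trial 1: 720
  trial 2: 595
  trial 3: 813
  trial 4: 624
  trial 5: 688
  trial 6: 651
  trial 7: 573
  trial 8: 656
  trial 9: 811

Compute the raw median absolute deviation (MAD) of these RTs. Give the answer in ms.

Sorted: 573, 595, 624, 651, 656, 688, 720, 811, 813 → median = 656
|x − 656|: 64, 61, 157, 32, 32, 5, 83, 0, 155
Sorted deviations: 0, 5, 32, 32, 61, 64, 83, 155, 157 → MAD = 61

61 ms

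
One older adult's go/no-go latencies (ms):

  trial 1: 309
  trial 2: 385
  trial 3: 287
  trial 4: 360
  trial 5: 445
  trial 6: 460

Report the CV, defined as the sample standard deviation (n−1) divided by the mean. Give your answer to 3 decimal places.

n = 6, Σ = 2246, M = 374.3333
Σ(x−M)² = 24547.333; s = √(24547.333/5) = 70.0676
CV = 70.0676 / 374.3333 = 0.18718

0.187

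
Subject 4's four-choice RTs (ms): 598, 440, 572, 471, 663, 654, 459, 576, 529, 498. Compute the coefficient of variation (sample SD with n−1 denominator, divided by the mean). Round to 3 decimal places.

0.145

n = 10, Σ = 5460, M = 546.0000
Σ(x−M)² = 56656.000; s = √(56656.000/9) = 79.3417
CV = 79.3417 / 546.0000 = 0.14531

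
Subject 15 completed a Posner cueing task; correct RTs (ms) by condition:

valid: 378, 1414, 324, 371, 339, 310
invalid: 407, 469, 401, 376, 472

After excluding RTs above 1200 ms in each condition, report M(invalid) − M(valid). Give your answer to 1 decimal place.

80.6 ms

valid: exclude 1414
M(valid) = 1722/5 = 344.400
M(invalid) = 2125/5 = 425.000
Difference = 425.000 − 344.400 = 80.600 ms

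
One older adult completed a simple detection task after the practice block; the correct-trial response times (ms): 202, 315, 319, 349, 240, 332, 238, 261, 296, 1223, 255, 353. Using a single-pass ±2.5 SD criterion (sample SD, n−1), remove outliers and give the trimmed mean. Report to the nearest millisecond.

287 ms

n = 12, ΣRT = 4383, M = 365.250
Σ(x−M)² = 828268.25; s = √(828268.25/11) = 274.403
Cutoffs: 365.250 ± 2.5·274.403 → [-320.8, 1051.3]
Outside: 1223 → excluded.
Retained (n=11): Σ = 3160, mean = 3160/11 = 287.273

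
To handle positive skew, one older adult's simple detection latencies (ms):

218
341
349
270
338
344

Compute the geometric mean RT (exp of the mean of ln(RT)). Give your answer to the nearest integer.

ln(RT): 5.3845, 5.8319, 5.8551, 5.5984, 5.8230, 5.8406
Mean ln(RT) = 34.3336/6 = 5.72226
Geometric mean = exp(5.72226) = 305.59 ms

306 ms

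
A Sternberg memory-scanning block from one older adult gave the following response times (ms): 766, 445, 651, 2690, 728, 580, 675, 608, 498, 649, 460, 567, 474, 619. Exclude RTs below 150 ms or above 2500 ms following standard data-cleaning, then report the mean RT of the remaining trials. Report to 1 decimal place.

Excluded: 2690
Retained (n=13): Σ = 7720
Mean = 7720/13 = 593.8462

593.8 ms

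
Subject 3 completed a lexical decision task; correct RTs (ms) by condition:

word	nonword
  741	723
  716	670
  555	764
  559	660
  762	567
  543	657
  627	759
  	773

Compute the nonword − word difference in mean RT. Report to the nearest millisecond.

53 ms

M(word) = 4503/7 = 643.286
M(nonword) = 5573/8 = 696.625
Difference = 696.625 − 643.286 = 53.339 ms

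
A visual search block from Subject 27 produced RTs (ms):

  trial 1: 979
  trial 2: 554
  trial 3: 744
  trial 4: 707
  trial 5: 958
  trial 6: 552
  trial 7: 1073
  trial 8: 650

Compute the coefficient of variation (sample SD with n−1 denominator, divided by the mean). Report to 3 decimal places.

0.259

n = 8, Σ = 6217, M = 777.1250
Σ(x−M)² = 283652.875; s = √(283652.875/7) = 201.3004
CV = 201.3004 / 777.1250 = 0.25903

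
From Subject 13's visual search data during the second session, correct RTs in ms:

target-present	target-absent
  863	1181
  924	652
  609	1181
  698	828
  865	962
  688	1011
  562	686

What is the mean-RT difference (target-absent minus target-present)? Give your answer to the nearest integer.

M(target-present) = 5209/7 = 744.143
M(target-absent) = 6501/7 = 928.714
Difference = 928.714 − 744.143 = 184.571 ms

185 ms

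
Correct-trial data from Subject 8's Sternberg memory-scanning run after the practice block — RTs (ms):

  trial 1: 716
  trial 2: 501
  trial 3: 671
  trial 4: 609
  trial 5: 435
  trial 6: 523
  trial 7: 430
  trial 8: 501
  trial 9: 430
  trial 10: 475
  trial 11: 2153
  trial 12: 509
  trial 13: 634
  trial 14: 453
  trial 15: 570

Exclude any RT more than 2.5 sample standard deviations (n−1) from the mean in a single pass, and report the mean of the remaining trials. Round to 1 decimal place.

n = 15, ΣRT = 9610, M = 640.667
Σ(x−M)² = 2563707.33; s = √(2563707.33/14) = 427.928
Cutoffs: 640.667 ± 2.5·427.928 → [-429.2, 1710.5]
Outside: 2153 → excluded.
Retained (n=14): Σ = 7457, mean = 7457/14 = 532.643

532.6 ms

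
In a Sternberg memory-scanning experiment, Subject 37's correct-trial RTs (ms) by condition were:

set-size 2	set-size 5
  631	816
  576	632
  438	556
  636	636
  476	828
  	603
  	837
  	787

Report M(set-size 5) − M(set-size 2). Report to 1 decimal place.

160.5 ms

M(set-size 2) = 2757/5 = 551.400
M(set-size 5) = 5695/8 = 711.875
Difference = 711.875 − 551.400 = 160.475 ms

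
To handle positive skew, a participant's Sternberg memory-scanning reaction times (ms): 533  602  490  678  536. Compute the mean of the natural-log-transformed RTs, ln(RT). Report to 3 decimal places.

ln(RT): 6.2785, 6.4003, 6.1944, 6.5191, 6.2841
Σ ln(RT) = 31.6765
Mean = 31.6765/5 = 6.33529

6.335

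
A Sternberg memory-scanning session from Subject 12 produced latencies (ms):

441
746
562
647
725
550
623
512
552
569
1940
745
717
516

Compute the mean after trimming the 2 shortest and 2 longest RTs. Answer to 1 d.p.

620.6 ms

Sorted: 441, 512, 516, 550, 552, 562, 569, 623, 647, 717, 725, 745, 746, 1940
Drop lowest 2 (441, 512) and highest 2 (746, 1940)
Remaining (n=10): Σ = 6206, mean = 6206/10 = 620.600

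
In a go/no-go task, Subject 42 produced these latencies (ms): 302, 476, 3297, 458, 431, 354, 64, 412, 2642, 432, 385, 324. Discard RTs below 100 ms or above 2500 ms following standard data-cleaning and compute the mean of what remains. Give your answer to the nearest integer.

397 ms

Excluded: 64, 2642, 3297
Retained (n=9): Σ = 3574
Mean = 3574/9 = 397.1111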